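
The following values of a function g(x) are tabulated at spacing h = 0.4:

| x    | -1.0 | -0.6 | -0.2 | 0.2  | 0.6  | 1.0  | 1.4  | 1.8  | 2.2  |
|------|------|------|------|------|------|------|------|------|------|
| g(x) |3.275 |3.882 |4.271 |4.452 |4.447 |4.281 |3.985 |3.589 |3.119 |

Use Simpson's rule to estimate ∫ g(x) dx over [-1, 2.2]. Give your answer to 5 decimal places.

12.88213

h = 0.4, n = 8.
(h/3)·[y₀ + 4y₁ + 2y₂ + 4y₃ + 2y₄ + 4y₅ + 2y₆ + 4y₇ + y₈] = 0.133333·(96.616) = 12.88213.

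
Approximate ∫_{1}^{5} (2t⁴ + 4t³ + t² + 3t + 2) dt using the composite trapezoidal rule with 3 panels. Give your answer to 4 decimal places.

2148.9053

h = (5 − 1)/3 = 1.333333.
Nodes t₀,…,t₃ = 1, 2.333333, 3.666667, 5.
f(t) = 2t⁴ + 4t³ + t² + 3t + 2: f₀=12, f₁=124.543210, f₂=585.135802, f₃=1792.
(h/2)·[f₀ + 2f₁ + 2f₂ + f₃] = 0.666667·(3223.358025) = 2148.9053.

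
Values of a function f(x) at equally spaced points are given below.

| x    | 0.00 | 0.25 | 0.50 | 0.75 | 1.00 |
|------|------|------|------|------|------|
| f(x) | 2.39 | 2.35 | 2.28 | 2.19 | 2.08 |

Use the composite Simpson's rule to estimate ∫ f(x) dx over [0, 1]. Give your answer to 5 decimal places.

2.26583

h = 0.25, n = 4.
(h/3)·[y₀ + 4y₁ + 2y₂ + 4y₃ + y₄] = 0.083333·(27.19) = 2.26583.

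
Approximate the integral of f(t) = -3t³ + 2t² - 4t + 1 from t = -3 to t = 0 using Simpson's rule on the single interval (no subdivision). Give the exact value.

99.75

S = (b−a)/6 · [f(-3) + 4f(-1.5) + f(0)] = 0.5·[112 + 4·21.625 + 1] = 99.75.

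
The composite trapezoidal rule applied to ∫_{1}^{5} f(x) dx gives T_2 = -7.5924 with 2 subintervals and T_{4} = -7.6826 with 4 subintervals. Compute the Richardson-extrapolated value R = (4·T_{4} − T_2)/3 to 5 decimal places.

R = (4·T_{4} − T_2) / 3 = (4·(-7.6826) − (-7.5924))/3 = (-23.1380)/3 = -7.71267.

-7.71267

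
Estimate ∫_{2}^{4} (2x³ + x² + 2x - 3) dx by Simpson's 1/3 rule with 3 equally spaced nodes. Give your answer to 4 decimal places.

144.6667

h = (4 − 2)/2 = 1.
Nodes x₀,…,x₂ = 2, 3, 4.
f(x) = 2x³ + x² + 2x - 3: f₀=21, f₁=66, f₂=149.
(h/3)·[f₀ + 4f₁ + f₂] = 0.333333·(434) = 144.6667.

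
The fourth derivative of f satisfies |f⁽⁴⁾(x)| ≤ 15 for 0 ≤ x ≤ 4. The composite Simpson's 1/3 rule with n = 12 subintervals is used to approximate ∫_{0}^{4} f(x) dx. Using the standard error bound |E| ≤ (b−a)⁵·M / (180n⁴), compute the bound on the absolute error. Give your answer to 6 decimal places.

0.004115

|E| ≤ (4)⁵·15 / (180·12⁴) = 15360/3732480 = 0.004115.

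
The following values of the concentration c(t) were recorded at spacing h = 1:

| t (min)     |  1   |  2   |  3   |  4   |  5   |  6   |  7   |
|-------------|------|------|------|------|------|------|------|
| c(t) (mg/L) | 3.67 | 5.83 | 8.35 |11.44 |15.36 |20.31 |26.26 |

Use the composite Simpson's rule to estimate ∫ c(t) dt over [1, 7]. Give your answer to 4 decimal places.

75.8900

h = 1, n = 6.
(h/3)·[y₀ + 4y₁ + 2y₂ + 4y₃ + 2y₄ + 4y₅ + y₆] = 0.333333·(227.67) = 75.8900.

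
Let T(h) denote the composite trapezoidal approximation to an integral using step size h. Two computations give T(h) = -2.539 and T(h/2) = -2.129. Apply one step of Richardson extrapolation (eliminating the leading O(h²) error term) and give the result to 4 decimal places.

-1.9923

R = (4·T(h/2) − T(h)) / 3 = (4·(-2.129) − (-2.539))/3 = (-5.977)/3 = -1.9923.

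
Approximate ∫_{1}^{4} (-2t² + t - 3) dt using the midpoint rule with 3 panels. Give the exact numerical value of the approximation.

-43

h = (4 − 1)/3 = 1.
Midpoints m₁,…,m₃ = 1.5, 2.5, 3.5.
f(m₁)=-6, f(m₂)=-13, f(m₃)=-24.
h·[f(m₁) + f(m₂) + f(m₃)] = 1·(-43) = -43.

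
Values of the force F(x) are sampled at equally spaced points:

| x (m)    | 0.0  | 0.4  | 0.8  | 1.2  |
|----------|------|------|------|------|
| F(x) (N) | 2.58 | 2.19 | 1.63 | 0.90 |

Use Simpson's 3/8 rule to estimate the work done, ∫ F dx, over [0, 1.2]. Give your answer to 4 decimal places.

h = 0.4, n = 3.
(3h/8)·[y₀ + 3y₁ + 3y₂ + y₃] = 0.15·(14.94) = 2.2410.

2.2410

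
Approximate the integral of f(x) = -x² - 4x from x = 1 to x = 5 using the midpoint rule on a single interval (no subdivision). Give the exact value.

M = (b−a)·f(3) = 4·(-21) = -84.

-84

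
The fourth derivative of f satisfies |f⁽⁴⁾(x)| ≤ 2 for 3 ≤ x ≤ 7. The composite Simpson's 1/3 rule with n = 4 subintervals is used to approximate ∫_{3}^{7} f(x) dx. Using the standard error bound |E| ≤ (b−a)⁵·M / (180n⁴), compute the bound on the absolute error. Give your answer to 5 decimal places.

|E| ≤ (4)⁵·2 / (180·4⁴) = 2048/46080 = 0.04444.

0.04444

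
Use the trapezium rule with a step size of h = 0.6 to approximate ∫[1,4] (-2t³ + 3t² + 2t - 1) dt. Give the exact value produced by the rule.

h = (4 − 1)/5 = 0.6.
Nodes t₀,…,t₅ = 1, 1.6, 2.2, 2.8, 3.4, 4.
f(t) = -2t³ + 3t² + 2t - 1: f₀=2, f₁=1.688, f₂=-3.376, f₃=-15.784, f₄=-38.128, f₅=-73.
(h/2)·[f₀ + 2f₁ + 2f₂ + 2f₃ + 2f₄ + f₅] = 0.3·(-182.2) = -54.66.

-54.66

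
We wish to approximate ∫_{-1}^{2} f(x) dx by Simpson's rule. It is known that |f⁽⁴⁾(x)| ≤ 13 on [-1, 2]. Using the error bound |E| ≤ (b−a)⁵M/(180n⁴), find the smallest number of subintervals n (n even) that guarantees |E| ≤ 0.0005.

14

Need 3159/(180n⁴) ≤ 0.0005.
n⁴ ≥ 3159/(180·0.0005) = 35100 ⇒ n ≥ 13.6876, so the smallest even n is 14. (n must be even for Simpson's rule.)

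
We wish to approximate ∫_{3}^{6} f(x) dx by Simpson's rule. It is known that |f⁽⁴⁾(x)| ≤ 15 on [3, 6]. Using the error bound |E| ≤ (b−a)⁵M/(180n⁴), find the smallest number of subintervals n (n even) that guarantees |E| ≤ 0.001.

Need 3645/(180n⁴) ≤ 0.001.
n⁴ ≥ 3645/(180·0.001) = 20250 ⇒ n ≥ 11.9291, so the smallest even n is 12. (n must be even for Simpson's rule.)

12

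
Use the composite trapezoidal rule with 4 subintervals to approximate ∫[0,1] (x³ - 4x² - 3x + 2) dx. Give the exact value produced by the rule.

h = (1 − 0)/4 = 0.25.
Nodes x₀,…,x₄ = 0, 0.25, 0.5, 0.75, 1.
f(x) = x³ - 4x² - 3x + 2: f₀=2, f₁=1.015625, f₂=-0.375, f₃=-2.078125, f₄=-4.
(h/2)·[f₀ + 2f₁ + 2f₂ + 2f₃ + f₄] = 0.125·(-4.875) = -0.609375.

-0.609375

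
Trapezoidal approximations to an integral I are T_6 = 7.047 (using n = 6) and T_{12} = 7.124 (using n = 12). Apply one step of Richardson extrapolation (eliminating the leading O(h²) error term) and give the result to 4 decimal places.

7.1497

R = (4·T_{12} − T_6) / 3 = (4·7.124 − 7.047)/3 = (21.449)/3 = 7.1497.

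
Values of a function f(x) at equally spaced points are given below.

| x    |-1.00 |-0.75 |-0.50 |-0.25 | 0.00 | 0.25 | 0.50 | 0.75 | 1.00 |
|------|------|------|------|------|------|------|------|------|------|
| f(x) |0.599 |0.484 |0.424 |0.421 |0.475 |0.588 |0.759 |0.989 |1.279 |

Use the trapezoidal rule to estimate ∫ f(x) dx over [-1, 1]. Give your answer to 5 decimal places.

1.26975

h = 0.25, n = 8.
(h/2)·[y₀ + 2y₁ + 2y₂ + 2y₃ + 2y₄ + 2y₅ + 2y₆ + 2y₇ + y₈] = 0.125·(10.158) = 1.26975.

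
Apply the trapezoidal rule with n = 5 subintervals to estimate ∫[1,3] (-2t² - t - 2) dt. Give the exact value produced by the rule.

h = (3 − 1)/5 = 0.4.
Nodes t₀,…,t₅ = 1, 1.4, 1.8, 2.2, 2.6, 3.
f(t) = -2t² - t - 2: f₀=-5, f₁=-7.32, f₂=-10.28, f₃=-13.88, f₄=-18.12, f₅=-23.
(h/2)·[f₀ + 2f₁ + 2f₂ + 2f₃ + 2f₄ + f₅] = 0.2·(-127.2) = -25.44.

-25.44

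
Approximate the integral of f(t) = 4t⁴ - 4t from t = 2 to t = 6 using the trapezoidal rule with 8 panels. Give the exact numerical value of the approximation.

6200.5

h = (6 − 2)/8 = 0.5.
Nodes t₀,…,t₈ = 2, 2.5, 3, 3.5, 4, 4.5, 5, 5.5, 6.
f(t) = 4t⁴ - 4t: f₀=56, f₁=146.25, f₂=312, f₃=586.25, f₄=1008, f₅=1622.25, f₆=2480, f₇=3638.25, f₈=5160.
(h/2)·[f₀ + 2f₁ + 2f₂ + 2f₃ + 2f₄ + 2f₅ + 2f₆ + 2f₇ + f₈] = 0.25·(24802) = 6200.5.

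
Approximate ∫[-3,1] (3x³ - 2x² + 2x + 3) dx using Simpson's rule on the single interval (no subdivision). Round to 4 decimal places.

S = (b−a)/6 · [f(-3) + 4f(-1) + f(1)] = 0.666667·[(-102) + 4·(-4) + 6] = -74.6667.

-74.6667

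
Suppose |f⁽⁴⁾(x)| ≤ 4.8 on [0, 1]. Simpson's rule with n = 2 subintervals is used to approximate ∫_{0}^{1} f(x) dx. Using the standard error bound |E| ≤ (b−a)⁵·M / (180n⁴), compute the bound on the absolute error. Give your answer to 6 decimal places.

0.001667

|E| ≤ (1)⁵·4.8 / (180·2⁴) = 4.8/2880 = 0.001667.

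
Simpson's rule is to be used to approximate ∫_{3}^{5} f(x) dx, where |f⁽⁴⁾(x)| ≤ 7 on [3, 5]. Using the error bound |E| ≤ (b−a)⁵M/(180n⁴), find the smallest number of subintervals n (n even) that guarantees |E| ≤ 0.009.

Need 224/(180n⁴) ≤ 0.009.
n⁴ ≥ 224/(180·0.009) = 138.272 ⇒ n ≥ 3.4291, so the smallest even n is 4. (n must be even for Simpson's rule.)

4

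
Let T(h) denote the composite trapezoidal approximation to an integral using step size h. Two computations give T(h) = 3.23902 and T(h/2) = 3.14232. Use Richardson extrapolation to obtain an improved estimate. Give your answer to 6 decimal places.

R = (4·T(h/2) − T(h)) / 3 = (4·3.14232 − 3.23902)/3 = (9.33026)/3 = 3.110087.

3.110087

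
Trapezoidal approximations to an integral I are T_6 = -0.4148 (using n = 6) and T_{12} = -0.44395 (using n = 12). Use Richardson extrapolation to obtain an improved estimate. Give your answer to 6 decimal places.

R = (4·T_{12} − T_6) / 3 = (4·(-0.44395) − (-0.4148))/3 = (-1.36100)/3 = -0.453667.

-0.453667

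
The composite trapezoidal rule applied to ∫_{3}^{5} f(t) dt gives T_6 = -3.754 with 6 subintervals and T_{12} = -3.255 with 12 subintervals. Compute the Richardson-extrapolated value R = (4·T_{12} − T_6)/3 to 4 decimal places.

R = (4·T_{12} − T_6) / 3 = (4·(-3.255) − (-3.754))/3 = (-9.266)/3 = -3.0887.

-3.0887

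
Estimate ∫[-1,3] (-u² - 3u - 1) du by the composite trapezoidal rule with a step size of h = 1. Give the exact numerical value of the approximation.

h = (3 − (-1))/4 = 1.
Nodes u₀,…,u₄ = -1, 0, 1, 2, 3.
f(u) = -u² - 3u - 1: f₀=1, f₁=-1, f₂=-5, f₃=-11, f₄=-19.
(h/2)·[f₀ + 2f₁ + 2f₂ + 2f₃ + f₄] = 0.5·(-52) = -26.

-26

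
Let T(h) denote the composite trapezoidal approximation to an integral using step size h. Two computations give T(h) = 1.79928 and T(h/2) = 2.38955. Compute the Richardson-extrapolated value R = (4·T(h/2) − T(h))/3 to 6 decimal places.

R = (4·T(h/2) − T(h)) / 3 = (4·2.38955 − 1.79928)/3 = (7.75892)/3 = 2.586307.

2.586307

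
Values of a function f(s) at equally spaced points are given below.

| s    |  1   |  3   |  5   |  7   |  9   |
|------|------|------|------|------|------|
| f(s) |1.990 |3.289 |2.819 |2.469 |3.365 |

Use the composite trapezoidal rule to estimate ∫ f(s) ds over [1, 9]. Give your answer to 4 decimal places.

h = 2, n = 4.
(h/2)·[y₀ + 2y₁ + 2y₂ + 2y₃ + y₄] = 1·(22.509) = 22.5090.

22.5090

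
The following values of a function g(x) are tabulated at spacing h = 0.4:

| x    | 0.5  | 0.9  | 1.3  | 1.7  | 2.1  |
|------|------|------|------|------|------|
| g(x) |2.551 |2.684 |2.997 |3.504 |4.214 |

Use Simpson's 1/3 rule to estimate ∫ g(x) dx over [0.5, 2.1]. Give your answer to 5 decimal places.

5.00147

h = 0.4, n = 4.
(h/3)·[y₀ + 4y₁ + 2y₂ + 4y₃ + y₄] = 0.133333·(37.511) = 5.00147.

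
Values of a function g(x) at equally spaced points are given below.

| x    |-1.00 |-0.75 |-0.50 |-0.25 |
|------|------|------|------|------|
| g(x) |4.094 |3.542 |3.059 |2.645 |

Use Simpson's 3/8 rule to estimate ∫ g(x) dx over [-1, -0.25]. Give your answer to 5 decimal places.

h = 0.25, n = 3.
(3h/8)·[y₀ + 3y₁ + 3y₂ + y₃] = 0.09375·(26.542) = 2.48831.

2.48831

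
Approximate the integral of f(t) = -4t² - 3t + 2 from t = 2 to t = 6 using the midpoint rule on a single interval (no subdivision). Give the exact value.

-296

M = (b−a)·f(4) = 4·(-74) = -296.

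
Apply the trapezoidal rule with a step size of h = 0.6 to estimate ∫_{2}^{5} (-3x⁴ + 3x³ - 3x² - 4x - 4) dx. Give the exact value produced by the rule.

h = (5 − 2)/5 = 0.6.
Nodes x₀,…,x₅ = 2, 2.6, 3.2, 3.8, 4.4, 5.
f(x) = -3x⁴ + 3x³ - 3x² - 4x - 4: f₀=-48, f₁=-119.0448, f₂=-263.7888, f₃=-523.4448, f₄=-948.5568, f₅=-1599.
(h/2)·[f₀ + 2f₁ + 2f₂ + 2f₃ + 2f₄ + f₅] = 0.3·(-5356.6704) = -1607.00112.

-1607.00112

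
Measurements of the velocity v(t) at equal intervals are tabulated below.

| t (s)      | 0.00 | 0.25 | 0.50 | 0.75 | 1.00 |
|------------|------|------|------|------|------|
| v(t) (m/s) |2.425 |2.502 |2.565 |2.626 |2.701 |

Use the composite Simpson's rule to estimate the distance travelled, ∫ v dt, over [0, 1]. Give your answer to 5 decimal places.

2.56400

h = 0.25, n = 4.
(h/3)·[y₀ + 4y₁ + 2y₂ + 4y₃ + y₄] = 0.083333·(30.768) = 2.56400.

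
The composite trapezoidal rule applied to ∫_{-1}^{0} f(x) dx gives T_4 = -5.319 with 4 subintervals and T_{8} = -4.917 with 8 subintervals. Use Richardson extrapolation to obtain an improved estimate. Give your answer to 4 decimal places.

R = (4·T_{8} − T_4) / 3 = (4·(-4.917) − (-5.319))/3 = (-14.349)/3 = -4.7830.

-4.7830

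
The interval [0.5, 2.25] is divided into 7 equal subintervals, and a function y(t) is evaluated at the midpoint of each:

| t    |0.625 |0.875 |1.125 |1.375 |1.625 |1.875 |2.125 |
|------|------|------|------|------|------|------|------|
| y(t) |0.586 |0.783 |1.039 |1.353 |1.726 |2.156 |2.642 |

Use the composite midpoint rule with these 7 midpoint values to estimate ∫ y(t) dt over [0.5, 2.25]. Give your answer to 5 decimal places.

2.57125

h = 0.25, n = 7.
h·[y(m₁) + y(m₂) + y(m₃) + y(m₄) + y(m₅) + y(m₆) + y(m₇)] = 0.25·(10.285) = 2.57125.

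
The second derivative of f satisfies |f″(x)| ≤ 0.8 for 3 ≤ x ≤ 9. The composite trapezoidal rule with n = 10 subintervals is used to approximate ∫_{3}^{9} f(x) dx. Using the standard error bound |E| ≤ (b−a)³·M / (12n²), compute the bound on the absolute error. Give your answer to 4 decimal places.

|E| ≤ (6)³·0.8 / (12·10²) = 172.8/1200 = 0.1440.

0.1440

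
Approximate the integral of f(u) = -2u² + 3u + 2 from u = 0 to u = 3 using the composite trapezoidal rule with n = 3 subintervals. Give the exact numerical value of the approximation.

0.5

h = (3 − 0)/3 = 1.
Nodes u₀,…,u₃ = 0, 1, 2, 3.
f(u) = -2u² + 3u + 2: f₀=2, f₁=3, f₂=0, f₃=-7.
(h/2)·[f₀ + 2f₁ + 2f₂ + f₃] = 0.5·(1) = 0.5.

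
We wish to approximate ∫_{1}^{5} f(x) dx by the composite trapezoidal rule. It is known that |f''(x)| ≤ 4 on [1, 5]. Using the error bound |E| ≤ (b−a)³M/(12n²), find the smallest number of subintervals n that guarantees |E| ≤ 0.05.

21

Need 256/(12n²) ≤ 0.05.
n² ≥ 256/(12·0.05) = 426.667 ⇒ n ≥ 20.6559, so the smallest n is 21.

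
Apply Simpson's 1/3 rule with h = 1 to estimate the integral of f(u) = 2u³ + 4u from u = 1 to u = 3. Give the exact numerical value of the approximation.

h = (3 − 1)/2 = 1.
Nodes u₀,…,u₂ = 1, 2, 3.
f(u) = 2u³ + 4u: f₀=6, f₁=24, f₂=66.
(h/3)·[f₀ + 4f₁ + f₂] = 0.333333·(168) = 56.

56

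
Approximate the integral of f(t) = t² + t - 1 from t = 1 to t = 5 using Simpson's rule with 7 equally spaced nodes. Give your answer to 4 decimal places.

h = (5 − 1)/6 = 0.666667.
Nodes t₀,…,t₆ = 1, 1.666667, 2.333333, 3, 3.666667, 4.333333, 5.
f(t) = t² + t - 1: f₀=1, f₁=3.444444, f₂=6.777778, f₃=11, f₄=16.111111, f₅=22.111111, f₆=29.
(h/3)·[f₀ + 4f₁ + 2f₂ + 4f₃ + 2f₄ + 4f₅ + f₆] = 0.222222·(222) = 49.3333.

49.3333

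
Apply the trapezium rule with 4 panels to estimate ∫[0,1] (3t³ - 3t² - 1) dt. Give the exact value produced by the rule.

-1.234375

h = (1 − 0)/4 = 0.25.
Nodes t₀,…,t₄ = 0, 0.25, 0.5, 0.75, 1.
f(t) = 3t³ - 3t² - 1: f₀=-1, f₁=-1.140625, f₂=-1.375, f₃=-1.421875, f₄=-1.
(h/2)·[f₀ + 2f₁ + 2f₂ + 2f₃ + f₄] = 0.125·(-9.875) = -1.234375.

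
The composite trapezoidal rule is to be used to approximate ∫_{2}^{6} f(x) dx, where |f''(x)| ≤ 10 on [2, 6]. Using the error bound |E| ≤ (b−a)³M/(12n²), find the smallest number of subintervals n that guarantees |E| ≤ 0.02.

52

Need 640/(12n²) ≤ 0.02.
n² ≥ 640/(12·0.02) = 2666.67 ⇒ n ≥ 51.6398, so the smallest n is 52.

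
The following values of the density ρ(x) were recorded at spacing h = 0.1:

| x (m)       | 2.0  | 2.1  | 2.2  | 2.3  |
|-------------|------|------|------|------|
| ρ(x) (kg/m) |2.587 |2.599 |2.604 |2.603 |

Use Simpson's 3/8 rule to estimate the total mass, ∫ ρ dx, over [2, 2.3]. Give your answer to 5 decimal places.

0.77996

h = 0.1, n = 3.
(3h/8)·[y₀ + 3y₁ + 3y₂ + y₃] = 0.0375·(20.799) = 0.77996.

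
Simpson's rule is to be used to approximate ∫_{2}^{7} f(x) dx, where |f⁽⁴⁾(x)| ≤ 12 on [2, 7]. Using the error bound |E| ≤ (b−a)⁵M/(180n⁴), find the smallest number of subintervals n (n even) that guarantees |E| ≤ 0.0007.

Need 37500/(180n⁴) ≤ 0.0007.
n⁴ ≥ 37500/(180·0.0007) = 297619 ⇒ n ≥ 23.3569, so the smallest even n is 24. (n must be even for Simpson's rule.)

24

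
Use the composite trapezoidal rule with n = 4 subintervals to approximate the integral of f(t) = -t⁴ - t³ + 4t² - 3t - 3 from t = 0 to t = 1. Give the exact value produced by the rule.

h = (1 − 0)/4 = 0.25.
Nodes t₀,…,t₄ = 0, 0.25, 0.5, 0.75, 1.
f(t) = -t⁴ - t³ + 4t² - 3t - 3: f₀=-3, f₁=-3.51953125, f₂=-3.6875, f₃=-3.73828125, f₄=-4.
(h/2)·[f₀ + 2f₁ + 2f₂ + 2f₃ + f₄] = 0.125·(-28.890625) = -3.611328125.

-3.611328125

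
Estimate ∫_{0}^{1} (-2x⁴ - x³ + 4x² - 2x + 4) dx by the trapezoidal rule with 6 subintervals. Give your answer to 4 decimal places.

3.6764

h = (1 − 0)/6 = 0.166667.
Nodes x₀,…,x₆ = 0, 0.166667, 0.333333, 0.5, 0.666667, 0.833333, 1.
f(x) = -2x⁴ - x³ + 4x² - 2x + 4: f₀=4, f₁=3.771605, f₂=3.716049, f₃=3.75, f₄=3.753086, f₅=3.567901, f₆=3.
(h/2)·[f₀ + 2f₁ + 2f₂ + 2f₃ + 2f₄ + 2f₅ + f₆] = 0.083333·(44.117284) = 3.6764.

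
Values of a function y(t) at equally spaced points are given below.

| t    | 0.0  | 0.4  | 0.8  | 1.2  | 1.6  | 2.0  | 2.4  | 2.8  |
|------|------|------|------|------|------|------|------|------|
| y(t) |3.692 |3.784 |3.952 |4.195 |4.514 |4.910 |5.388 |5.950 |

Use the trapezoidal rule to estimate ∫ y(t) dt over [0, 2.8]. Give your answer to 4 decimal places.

12.6256

h = 0.4, n = 7.
(h/2)·[y₀ + 2y₁ + 2y₂ + 2y₃ + 2y₄ + 2y₅ + 2y₆ + y₇] = 0.2·(63.128) = 12.6256.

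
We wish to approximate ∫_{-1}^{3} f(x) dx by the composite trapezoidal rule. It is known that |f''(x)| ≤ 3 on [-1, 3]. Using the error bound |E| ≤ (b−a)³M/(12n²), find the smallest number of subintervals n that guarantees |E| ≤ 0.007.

48

Need 192/(12n²) ≤ 0.007.
n² ≥ 192/(12·0.007) = 2285.71 ⇒ n ≥ 47.8091, so the smallest n is 48.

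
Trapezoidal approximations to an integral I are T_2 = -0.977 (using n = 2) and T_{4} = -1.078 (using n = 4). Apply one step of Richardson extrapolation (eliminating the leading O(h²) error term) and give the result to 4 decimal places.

R = (4·T_{4} − T_2) / 3 = (4·(-1.078) − (-0.977))/3 = (-3.335)/3 = -1.1117.

-1.1117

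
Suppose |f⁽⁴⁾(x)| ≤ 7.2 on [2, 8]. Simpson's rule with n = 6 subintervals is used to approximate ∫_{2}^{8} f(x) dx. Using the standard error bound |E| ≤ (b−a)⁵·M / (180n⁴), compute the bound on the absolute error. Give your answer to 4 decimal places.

|E| ≤ (6)⁵·7.2 / (180·6⁴) = 55987.2/233280 = 0.2400.

0.2400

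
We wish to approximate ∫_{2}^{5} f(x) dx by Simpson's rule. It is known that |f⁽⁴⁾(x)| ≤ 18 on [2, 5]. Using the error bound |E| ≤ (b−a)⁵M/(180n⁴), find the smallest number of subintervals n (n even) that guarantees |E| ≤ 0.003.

Need 4374/(180n⁴) ≤ 0.003.
n⁴ ≥ 4374/(180·0.003) = 8100 ⇒ n ≥ 9.4868, so the smallest even n is 10. (n must be even for Simpson's rule.)

10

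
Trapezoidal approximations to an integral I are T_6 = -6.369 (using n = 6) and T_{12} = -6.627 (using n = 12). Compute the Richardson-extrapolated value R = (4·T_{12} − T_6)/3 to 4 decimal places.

-6.7130

R = (4·T_{12} − T_6) / 3 = (4·(-6.627) − (-6.369))/3 = (-20.139)/3 = -6.7130.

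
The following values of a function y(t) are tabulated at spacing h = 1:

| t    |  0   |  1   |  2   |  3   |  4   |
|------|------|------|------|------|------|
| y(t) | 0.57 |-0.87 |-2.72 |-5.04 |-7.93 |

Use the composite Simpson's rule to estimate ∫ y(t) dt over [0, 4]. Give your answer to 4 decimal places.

h = 1, n = 4.
(h/3)·[y₀ + 4y₁ + 2y₂ + 4y₃ + y₄] = 0.333333·(-36.44) = -12.1467.

-12.1467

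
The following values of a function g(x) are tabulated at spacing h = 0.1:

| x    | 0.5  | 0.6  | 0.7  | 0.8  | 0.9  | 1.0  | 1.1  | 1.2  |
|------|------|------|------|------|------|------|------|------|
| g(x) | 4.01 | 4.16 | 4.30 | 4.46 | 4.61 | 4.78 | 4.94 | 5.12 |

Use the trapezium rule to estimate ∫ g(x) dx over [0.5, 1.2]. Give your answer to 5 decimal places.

3.18150

h = 0.1, n = 7.
(h/2)·[y₀ + 2y₁ + 2y₂ + 2y₃ + 2y₄ + 2y₅ + 2y₆ + y₇] = 0.05·(63.63) = 3.18150.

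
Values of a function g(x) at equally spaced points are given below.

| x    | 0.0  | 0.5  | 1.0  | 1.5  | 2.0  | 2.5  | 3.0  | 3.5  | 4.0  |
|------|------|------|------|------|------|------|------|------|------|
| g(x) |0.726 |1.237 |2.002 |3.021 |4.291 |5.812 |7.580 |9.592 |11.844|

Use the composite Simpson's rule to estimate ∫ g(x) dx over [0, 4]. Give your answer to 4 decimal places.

19.8273

h = 0.5, n = 8.
(h/3)·[y₀ + 4y₁ + 2y₂ + 4y₃ + 2y₄ + 4y₅ + 2y₆ + 4y₇ + y₈] = 0.166667·(118.964) = 19.8273.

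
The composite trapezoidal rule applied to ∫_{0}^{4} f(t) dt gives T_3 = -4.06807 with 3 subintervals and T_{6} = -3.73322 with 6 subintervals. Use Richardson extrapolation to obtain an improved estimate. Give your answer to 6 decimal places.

-3.621603

R = (4·T_{6} − T_3) / 3 = (4·(-3.73322) − (-4.06807))/3 = (-10.86481)/3 = -3.621603.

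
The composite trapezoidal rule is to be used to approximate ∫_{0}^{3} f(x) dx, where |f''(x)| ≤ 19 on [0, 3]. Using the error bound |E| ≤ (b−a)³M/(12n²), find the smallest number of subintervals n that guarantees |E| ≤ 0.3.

Need 513/(12n²) ≤ 0.3.
n² ≥ 513/(12·0.3) = 142.5 ⇒ n ≥ 11.9373, so the smallest n is 12.

12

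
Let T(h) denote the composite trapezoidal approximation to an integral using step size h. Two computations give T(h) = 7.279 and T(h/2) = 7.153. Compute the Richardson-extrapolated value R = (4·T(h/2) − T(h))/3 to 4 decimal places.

7.1110

R = (4·T(h/2) − T(h)) / 3 = (4·7.153 − 7.279)/3 = (21.333)/3 = 7.1110.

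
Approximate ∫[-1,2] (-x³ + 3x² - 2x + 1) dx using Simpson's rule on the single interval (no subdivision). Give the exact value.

S = (b−a)/6 · [f(-1) + 4f(0.5) + f(2)] = 0.5·[7 + 4·0.625 + 1] = 5.25.

5.25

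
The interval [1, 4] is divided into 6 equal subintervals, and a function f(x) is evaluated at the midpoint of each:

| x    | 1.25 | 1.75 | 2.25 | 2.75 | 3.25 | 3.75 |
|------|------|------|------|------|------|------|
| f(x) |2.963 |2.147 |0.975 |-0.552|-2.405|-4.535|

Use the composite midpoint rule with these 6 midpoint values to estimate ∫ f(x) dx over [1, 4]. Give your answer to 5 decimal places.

h = 0.5, n = 6.
h·[y(m₁) + y(m₂) + y(m₃) + y(m₄) + y(m₅) + y(m₆)] = 0.5·(-1.407) = -0.70350.

-0.70350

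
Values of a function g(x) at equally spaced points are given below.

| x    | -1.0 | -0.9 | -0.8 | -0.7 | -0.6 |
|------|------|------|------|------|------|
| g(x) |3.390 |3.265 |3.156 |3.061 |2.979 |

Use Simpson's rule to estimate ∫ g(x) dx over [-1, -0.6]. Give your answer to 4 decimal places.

h = 0.1, n = 4.
(h/3)·[y₀ + 4y₁ + 2y₂ + 4y₃ + y₄] = 0.033333·(37.985) = 1.2662.

1.2662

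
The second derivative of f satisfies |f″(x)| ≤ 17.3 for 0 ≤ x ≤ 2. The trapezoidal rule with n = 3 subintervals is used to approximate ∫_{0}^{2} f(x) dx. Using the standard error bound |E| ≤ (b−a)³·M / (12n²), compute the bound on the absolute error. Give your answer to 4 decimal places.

|E| ≤ (2)³·17.3 / (12·3²) = 138.4/108 = 1.2815.

1.2815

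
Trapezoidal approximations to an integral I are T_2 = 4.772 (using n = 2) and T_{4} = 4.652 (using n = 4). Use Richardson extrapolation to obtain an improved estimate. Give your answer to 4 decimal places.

4.6120

R = (4·T_{4} − T_2) / 3 = (4·4.652 − 4.772)/3 = (13.836)/3 = 4.6120.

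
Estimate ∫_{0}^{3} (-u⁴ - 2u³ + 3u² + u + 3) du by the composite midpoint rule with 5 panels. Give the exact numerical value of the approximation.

h = (3 − 0)/5 = 0.6.
Midpoints m₁,…,m₅ = 0.3, 0.9, 1.5, 2.1, 2.7.
f(m₁)=3.5079, f(m₂)=4.2159, f(m₃)=-0.5625, f(m₄)=-19.6401, f(m₅)=-64.9401.
h·[f(m₁) + f(m₂) + f(m₃) + f(m₄) + f(m₅)] = 0.6·(-77.4189) = -46.45134.

-46.45134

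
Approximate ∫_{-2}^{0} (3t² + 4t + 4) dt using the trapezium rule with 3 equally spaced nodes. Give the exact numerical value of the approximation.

h = (0 − (-2))/2 = 1.
Nodes t₀,…,t₂ = -2, -1, 0.
f(t) = 3t² + 4t + 4: f₀=8, f₁=3, f₂=4.
(h/2)·[f₀ + 2f₁ + f₂] = 0.5·(18) = 9.

9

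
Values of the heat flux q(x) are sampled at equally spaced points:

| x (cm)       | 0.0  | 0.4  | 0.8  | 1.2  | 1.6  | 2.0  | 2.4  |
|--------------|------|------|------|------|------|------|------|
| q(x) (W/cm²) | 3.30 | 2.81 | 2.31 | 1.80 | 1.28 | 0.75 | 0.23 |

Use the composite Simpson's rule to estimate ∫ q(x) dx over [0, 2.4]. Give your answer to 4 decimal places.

h = 0.4, n = 6.
(h/3)·[y₀ + 4y₁ + 2y₂ + 4y₃ + 2y₄ + 4y₅ + y₆] = 0.133333·(32.15) = 4.2867.

4.2867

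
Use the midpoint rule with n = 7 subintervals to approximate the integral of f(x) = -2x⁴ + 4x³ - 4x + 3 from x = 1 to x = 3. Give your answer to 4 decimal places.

h = (3 − 1)/7 = 0.285714.
Midpoints m₁,…,m₇ = 1.142857, 1.428571, 1.714286, 2, 2.285714, 2.571429, 2.857143.
f(m₁)=0.987505, f(m₂)=0.617659, f(m₃)=-0.978342, f(m₄)=-5, f(m₅)=-12.966681, f(m₆)=-26.717618, f(m₇)=-48.411912.
h·[f(m₁) + f(m₂) + f(m₃) + f(m₄) + f(m₅) + f(m₆) + f(m₇)] = 0.285714·(-92.469388) = -26.4198.

-26.4198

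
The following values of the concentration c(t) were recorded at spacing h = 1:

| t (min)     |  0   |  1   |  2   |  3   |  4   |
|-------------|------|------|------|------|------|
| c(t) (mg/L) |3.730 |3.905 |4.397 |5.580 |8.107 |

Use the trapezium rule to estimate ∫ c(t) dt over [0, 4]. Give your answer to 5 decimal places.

h = 1, n = 4.
(h/2)·[y₀ + 2y₁ + 2y₂ + 2y₃ + y₄] = 0.5·(39.601) = 19.80050.

19.80050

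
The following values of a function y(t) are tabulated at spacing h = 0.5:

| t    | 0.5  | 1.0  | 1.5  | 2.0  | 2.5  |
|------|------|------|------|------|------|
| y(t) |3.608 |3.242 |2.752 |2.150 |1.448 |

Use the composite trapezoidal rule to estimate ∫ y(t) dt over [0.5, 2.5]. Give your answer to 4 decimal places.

5.3360

h = 0.5, n = 4.
(h/2)·[y₀ + 2y₁ + 2y₂ + 2y₃ + y₄] = 0.25·(21.344) = 5.3360.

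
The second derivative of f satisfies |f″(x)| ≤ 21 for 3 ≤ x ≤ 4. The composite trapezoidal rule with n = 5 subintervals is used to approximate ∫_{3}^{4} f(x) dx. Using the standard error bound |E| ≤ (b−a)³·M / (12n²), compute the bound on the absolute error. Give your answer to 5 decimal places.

|E| ≤ (1)³·21 / (12·5²) = 21/300 = 0.07000.

0.07000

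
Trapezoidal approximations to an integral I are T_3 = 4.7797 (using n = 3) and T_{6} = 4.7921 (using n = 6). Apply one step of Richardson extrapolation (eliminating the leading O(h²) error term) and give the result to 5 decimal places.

R = (4·T_{6} − T_3) / 3 = (4·4.7921 − 4.7797)/3 = (14.3887)/3 = 4.79623.

4.79623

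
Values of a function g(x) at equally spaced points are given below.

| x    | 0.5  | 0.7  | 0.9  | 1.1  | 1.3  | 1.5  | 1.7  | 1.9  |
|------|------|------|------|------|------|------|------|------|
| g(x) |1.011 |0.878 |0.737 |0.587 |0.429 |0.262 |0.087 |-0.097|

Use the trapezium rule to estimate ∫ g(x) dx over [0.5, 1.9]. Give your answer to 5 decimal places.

h = 0.2, n = 7.
(h/2)·[y₀ + 2y₁ + 2y₂ + 2y₃ + 2y₄ + 2y₅ + 2y₆ + y₇] = 0.1·(6.874) = 0.68740.

0.68740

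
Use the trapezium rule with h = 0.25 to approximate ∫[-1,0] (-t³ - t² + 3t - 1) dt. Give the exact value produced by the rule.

-2.578125

h = (0 − (-1))/4 = 0.25.
Nodes t₀,…,t₄ = -1, -0.75, -0.5, -0.25, 0.
f(t) = -t³ - t² + 3t - 1: f₀=-4, f₁=-3.390625, f₂=-2.625, f₃=-1.796875, f₄=-1.
(h/2)·[f₀ + 2f₁ + 2f₂ + 2f₃ + f₄] = 0.125·(-20.625) = -2.578125.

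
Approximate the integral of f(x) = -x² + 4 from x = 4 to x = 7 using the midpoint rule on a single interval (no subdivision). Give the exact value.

-78.75

M = (b−a)·f(5.5) = 3·(-26.25) = -78.75.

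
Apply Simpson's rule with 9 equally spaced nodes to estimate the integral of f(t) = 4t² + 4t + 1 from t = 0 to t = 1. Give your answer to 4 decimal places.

4.3333

h = (1 − 0)/8 = 0.125.
Nodes t₀,…,t₈ = 0, 0.125, 0.25, 0.375, 0.5, 0.625, 0.75, 0.875, 1.
f(t) = 4t² + 4t + 1: f₀=1, f₁=1.5625, f₂=2.25, f₃=3.0625, f₄=4, f₅=5.0625, f₆=6.25, f₇=7.5625, f₈=9.
(h/3)·[f₀ + 4f₁ + 2f₂ + 4f₃ + 2f₄ + 4f₅ + 2f₆ + 4f₇ + f₈] = 0.041667·(104) = 4.3333.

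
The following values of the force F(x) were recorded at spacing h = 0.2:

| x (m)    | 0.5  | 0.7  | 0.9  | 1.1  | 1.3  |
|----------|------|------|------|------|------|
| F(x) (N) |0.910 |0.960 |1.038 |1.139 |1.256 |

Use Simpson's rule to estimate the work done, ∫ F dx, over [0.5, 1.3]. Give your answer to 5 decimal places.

0.84253

h = 0.2, n = 4.
(h/3)·[y₀ + 4y₁ + 2y₂ + 4y₃ + y₄] = 0.066667·(12.638) = 0.84253.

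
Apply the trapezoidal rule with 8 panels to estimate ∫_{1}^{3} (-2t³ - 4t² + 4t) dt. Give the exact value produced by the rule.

h = (3 − 1)/8 = 0.25.
Nodes t₀,…,t₈ = 1, 1.25, 1.5, 1.75, 2, 2.25, 2.5, 2.75, 3.
f(t) = -2t³ - 4t² + 4t: f₀=-2, f₁=-5.15625, f₂=-9.75, f₃=-15.96875, f₄=-24, f₅=-34.03125, f₆=-46.25, f₇=-60.84375, f₈=-78.
(h/2)·[f₀ + 2f₁ + 2f₂ + 2f₃ + 2f₄ + 2f₅ + 2f₆ + 2f₇ + f₈] = 0.125·(-472) = -59.

-59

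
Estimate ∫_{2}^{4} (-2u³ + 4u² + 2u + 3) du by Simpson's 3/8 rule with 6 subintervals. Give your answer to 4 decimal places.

-27.3333

h = (4 − 2)/6 = 0.333333.
Nodes u₀,…,u₆ = 2, 2.333333, 2.666667, 3, 3.333333, 3.666667, 4.
f(u) = -2u³ + 4u² + 2u + 3: f₀=7, f₁=4.037037, f₂=-1.148148, f₃=-9, f₄=-19.962963, f₅=-34.481481, f₆=-53.
(3h/8)·[f₀ + 3f₁ + 3f₂ + 2f₃ + 3f₄ + 3f₅ + f₆] = 0.125·(-218.666667) = -27.3333.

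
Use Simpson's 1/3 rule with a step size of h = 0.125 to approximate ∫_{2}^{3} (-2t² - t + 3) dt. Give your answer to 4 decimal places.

h = (3 − 2)/8 = 0.125.
Nodes t₀,…,t₈ = 2, 2.125, 2.25, 2.375, 2.5, 2.625, 2.75, 2.875, 3.
f(t) = -2t² - t + 3: f₀=-7, f₁=-8.15625, f₂=-9.375, f₃=-10.65625, f₄=-12, f₅=-13.40625, f₆=-14.875, f₇=-16.40625, f₈=-18.
(h/3)·[f₀ + 4f₁ + 2f₂ + 4f₃ + 2f₄ + 4f₅ + 2f₆ + 4f₇ + f₈] = 0.041667·(-292) = -12.1667.

-12.1667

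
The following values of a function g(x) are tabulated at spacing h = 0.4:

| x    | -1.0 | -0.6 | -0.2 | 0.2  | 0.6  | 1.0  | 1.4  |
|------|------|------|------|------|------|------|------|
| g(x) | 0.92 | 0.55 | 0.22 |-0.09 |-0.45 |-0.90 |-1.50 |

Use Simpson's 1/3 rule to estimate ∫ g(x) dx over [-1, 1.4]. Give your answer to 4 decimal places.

h = 0.4, n = 6.
(h/3)·[y₀ + 4y₁ + 2y₂ + 4y₃ + 2y₄ + 4y₅ + y₆] = 0.133333·(-2.80) = -0.3733.

-0.3733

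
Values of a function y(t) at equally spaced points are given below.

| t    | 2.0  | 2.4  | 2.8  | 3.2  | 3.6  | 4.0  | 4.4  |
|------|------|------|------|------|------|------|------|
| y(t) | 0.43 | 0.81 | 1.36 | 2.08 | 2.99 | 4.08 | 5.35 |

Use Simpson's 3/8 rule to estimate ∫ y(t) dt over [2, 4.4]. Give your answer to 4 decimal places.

5.6490

h = 0.4, n = 6.
(3h/8)·[y₀ + 3y₁ + 3y₂ + 2y₃ + 3y₄ + 3y₅ + y₆] = 0.15·(37.66) = 5.6490.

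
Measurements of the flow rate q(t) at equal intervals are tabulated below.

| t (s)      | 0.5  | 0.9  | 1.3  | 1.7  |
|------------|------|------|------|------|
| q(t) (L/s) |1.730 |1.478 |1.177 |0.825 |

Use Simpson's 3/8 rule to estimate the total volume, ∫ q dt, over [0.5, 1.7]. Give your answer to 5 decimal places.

1.57800

h = 0.4, n = 3.
(3h/8)·[y₀ + 3y₁ + 3y₂ + y₃] = 0.15·(10.520) = 1.57800.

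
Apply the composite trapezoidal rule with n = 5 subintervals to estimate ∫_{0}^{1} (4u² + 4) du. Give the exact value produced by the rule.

h = (1 − 0)/5 = 0.2.
Nodes u₀,…,u₅ = 0, 0.2, 0.4, 0.6, 0.8, 1.
f(u) = 4u² + 4: f₀=4, f₁=4.16, f₂=4.64, f₃=5.44, f₄=6.56, f₅=8.
(h/2)·[f₀ + 2f₁ + 2f₂ + 2f₃ + 2f₄ + f₅] = 0.1·(53.6) = 5.36.

5.36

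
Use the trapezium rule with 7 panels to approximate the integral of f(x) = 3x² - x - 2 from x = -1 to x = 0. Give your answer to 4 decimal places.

h = (0 − (-1))/7 = 0.142857.
Nodes x₀,…,x₇ = -1, -0.857143, -0.714286, -0.571429, -0.428571, -0.285714, -0.142857, 0.
f(x) = 3x² - x - 2: f₀=2, f₁=1.061224, f₂=0.244898, f₃=-0.448980, f₄=-1.020408, f₅=-1.469388, f₆=-1.795918, f₇=-2.
(h/2)·[f₀ + 2f₁ + 2f₂ + 2f₃ + 2f₄ + 2f₅ + 2f₆ + f₇] = 0.071429·(-6.857143) = -0.4898.

-0.4898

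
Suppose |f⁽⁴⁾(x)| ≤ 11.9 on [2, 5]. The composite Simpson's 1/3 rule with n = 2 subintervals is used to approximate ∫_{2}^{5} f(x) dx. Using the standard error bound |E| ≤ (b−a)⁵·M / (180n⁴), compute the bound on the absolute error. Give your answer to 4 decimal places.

1.0041

|E| ≤ (3)⁵·11.9 / (180·2⁴) = 2891.7/2880 = 1.0041.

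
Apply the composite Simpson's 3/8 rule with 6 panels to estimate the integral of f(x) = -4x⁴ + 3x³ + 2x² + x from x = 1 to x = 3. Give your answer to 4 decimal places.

h = (3 − 1)/6 = 0.333333.
Nodes x₀,…,x₆ = 1, 1.333333, 1.666667, 2, 2.333333, 2.666667, 3.
f(x) = -4x⁴ + 3x³ + 2x² + x: f₀=2, f₁=-0.641975, f₂=-9.753086, f₃=-30, f₄=-67.234568, f₅=-128.493827, f₆=-222.
(3h/8)·[f₀ + 3f₁ + 3f₂ + 2f₃ + 3f₄ + 3f₅ + f₆] = 0.125·(-898.370370) = -112.2963.

-112.2963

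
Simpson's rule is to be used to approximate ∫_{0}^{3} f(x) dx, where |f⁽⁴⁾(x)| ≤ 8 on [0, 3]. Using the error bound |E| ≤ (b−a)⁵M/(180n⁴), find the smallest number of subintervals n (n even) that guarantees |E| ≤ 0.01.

6

Need 1944/(180n⁴) ≤ 0.01.
n⁴ ≥ 1944/(180·0.01) = 1080 ⇒ n ≥ 5.7327, so the smallest even n is 6. (n must be even for Simpson's rule.)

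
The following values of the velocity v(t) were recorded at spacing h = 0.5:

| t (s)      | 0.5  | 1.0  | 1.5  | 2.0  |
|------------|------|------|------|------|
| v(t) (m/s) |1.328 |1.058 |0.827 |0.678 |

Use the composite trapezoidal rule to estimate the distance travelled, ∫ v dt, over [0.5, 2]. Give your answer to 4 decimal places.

1.4440

h = 0.5, n = 3.
(h/2)·[y₀ + 2y₁ + 2y₂ + y₃] = 0.25·(5.776) = 1.4440.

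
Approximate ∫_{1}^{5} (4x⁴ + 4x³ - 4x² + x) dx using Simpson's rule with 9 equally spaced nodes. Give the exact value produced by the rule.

h = (5 − 1)/8 = 0.5.
Nodes x₀,…,x₈ = 1, 1.5, 2, 2.5, 3, 3.5, 4, 4.5, 5.
f(x) = 4x⁴ + 4x³ - 4x² + x: f₀=5, f₁=26.25, f₂=82, f₃=196.25, f₄=399, f₅=726.25, f₆=1220, f₇=1928.25, f₈=2905.
(h/3)·[f₀ + 4f₁ + 2f₂ + 4f₃ + 2f₄ + 4f₅ + 2f₆ + 4f₇ + f₈] = 0.166667·(17820) = 2970.

2970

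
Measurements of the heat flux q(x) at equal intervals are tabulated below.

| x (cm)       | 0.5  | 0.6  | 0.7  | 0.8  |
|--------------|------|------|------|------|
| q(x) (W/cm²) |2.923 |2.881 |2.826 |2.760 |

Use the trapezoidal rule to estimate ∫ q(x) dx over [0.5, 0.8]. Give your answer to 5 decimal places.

h = 0.1, n = 3.
(h/2)·[y₀ + 2y₁ + 2y₂ + y₃] = 0.05·(17.097) = 0.85485.

0.85485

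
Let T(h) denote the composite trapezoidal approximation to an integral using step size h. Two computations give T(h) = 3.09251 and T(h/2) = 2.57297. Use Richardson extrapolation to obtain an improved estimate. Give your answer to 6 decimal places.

R = (4·T(h/2) − T(h)) / 3 = (4·2.57297 − 3.09251)/3 = (7.19937)/3 = 2.399790.

2.399790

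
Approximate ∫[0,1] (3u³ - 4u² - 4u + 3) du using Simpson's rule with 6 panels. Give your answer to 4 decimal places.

h = (1 − 0)/6 = 0.166667.
Nodes u₀,…,u₆ = 0, 0.166667, 0.333333, 0.5, 0.666667, 0.833333, 1.
f(u) = 3u³ - 4u² - 4u + 3: f₀=3, f₁=2.236111, f₂=1.333333, f₃=0.375, f₄=-0.555556, f₅=-1.375, f₆=-2.
(h/3)·[f₀ + 4f₁ + 2f₂ + 4f₃ + 2f₄ + 4f₅ + f₆] = 0.055556·(7.5) = 0.4167.

0.4167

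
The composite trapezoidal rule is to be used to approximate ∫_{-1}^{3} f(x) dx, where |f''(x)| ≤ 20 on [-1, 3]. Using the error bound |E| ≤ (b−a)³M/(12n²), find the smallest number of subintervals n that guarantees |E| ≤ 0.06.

Need 1280/(12n²) ≤ 0.06.
n² ≥ 1280/(12·0.06) = 1777.78 ⇒ n ≥ 42.1637, so the smallest n is 43.

43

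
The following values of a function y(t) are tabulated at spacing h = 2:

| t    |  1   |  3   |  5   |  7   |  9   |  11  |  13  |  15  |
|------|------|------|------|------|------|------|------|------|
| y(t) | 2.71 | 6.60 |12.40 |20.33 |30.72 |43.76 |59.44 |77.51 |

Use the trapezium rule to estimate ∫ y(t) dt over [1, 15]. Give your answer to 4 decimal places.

426.7200

h = 2, n = 7.
(h/2)·[y₀ + 2y₁ + 2y₂ + 2y₃ + 2y₄ + 2y₅ + 2y₆ + y₇] = 1·(426.72) = 426.7200.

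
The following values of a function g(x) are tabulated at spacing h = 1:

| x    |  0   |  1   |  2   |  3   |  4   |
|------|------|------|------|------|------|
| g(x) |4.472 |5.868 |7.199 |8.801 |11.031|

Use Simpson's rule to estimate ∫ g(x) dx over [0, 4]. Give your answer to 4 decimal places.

h = 1, n = 4.
(h/3)·[y₀ + 4y₁ + 2y₂ + 4y₃ + y₄] = 0.333333·(88.577) = 29.5257.

29.5257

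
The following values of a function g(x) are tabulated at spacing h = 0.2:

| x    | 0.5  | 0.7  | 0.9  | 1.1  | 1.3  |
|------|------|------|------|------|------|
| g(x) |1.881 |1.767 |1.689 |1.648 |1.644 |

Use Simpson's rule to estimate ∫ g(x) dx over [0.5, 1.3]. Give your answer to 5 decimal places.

1.37087

h = 0.2, n = 4.
(h/3)·[y₀ + 4y₁ + 2y₂ + 4y₃ + y₄] = 0.066667·(20.563) = 1.37087.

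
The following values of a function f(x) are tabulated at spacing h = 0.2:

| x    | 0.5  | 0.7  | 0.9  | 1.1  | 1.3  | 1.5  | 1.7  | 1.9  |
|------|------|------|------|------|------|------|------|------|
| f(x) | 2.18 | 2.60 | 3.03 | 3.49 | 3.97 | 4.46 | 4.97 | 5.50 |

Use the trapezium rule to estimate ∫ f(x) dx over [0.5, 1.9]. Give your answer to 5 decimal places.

h = 0.2, n = 7.
(h/2)·[y₀ + 2y₁ + 2y₂ + 2y₃ + 2y₄ + 2y₅ + 2y₆ + y₇] = 0.1·(52.72) = 5.27200.

5.27200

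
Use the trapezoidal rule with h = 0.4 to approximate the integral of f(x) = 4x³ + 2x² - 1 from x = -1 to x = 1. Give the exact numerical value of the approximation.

h = (1 − (-1))/5 = 0.4.
Nodes x₀,…,x₅ = -1, -0.6, -0.2, 0.2, 0.6, 1.
f(x) = 4x³ + 2x² - 1: f₀=-3, f₁=-1.144, f₂=-0.952, f₃=-0.888, f₄=0.584, f₅=5.
(h/2)·[f₀ + 2f₁ + 2f₂ + 2f₃ + 2f₄ + f₅] = 0.2·(-2.8) = -0.56.

-0.56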